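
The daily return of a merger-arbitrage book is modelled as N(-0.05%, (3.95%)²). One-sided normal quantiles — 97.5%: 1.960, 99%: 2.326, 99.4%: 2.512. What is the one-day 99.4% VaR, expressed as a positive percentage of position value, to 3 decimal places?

VaR = −μ + z·σ = −(-0.05%) + 2.512 × 3.95% = 9.972%.

9.972%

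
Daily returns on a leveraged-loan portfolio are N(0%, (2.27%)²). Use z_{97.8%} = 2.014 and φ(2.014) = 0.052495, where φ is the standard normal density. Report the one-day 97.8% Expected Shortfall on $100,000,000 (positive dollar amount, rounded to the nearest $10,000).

$5,420,000

Tail multiplier: φ(z)/(1−α) = 0.052495 / 0.022 = 2.386.
ES = 2.27% × 2.386 = 5.416%.
On $100,000,000: 0.05416 × $100,000,000 = $5,416,000.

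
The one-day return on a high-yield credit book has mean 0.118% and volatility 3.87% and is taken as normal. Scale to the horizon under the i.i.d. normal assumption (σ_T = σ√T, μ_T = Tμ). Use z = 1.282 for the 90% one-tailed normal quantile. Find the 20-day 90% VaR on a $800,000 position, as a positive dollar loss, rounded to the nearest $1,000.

σ_{20d} = 3.87% × √20 = 17.307%; μ_{20d} = 20 × 0.118% = 2.360%.
VaR = −(2.360%) + 1.282 × 17.307% = 19.828%.
On $800,000: 0.19828 × $800,000 = $158,624.

$159,000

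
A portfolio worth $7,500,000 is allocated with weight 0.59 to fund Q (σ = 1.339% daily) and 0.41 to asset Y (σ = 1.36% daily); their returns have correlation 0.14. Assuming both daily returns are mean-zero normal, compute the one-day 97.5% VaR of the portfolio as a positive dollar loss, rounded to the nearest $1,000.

$151,000

σ_p² = 0.59²·1.339² + 0.41²·1.36² + 2·0.14·0.59·0.41·1.339·1.36 = 1.0584 (%²).
σ_p = √1.0584 = 1.029%.
At 97.5%, z = 1.960.
VaR = 1.960 × 1.029% = 2.017%; on $7,500,000 that is $151,275.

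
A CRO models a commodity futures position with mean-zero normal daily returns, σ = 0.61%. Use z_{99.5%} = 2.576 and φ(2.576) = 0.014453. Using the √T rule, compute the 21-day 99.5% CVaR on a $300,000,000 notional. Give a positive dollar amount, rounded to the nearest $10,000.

$24,240,000

σ_{21d} = 0.61% × √21 = 2.795%.
ES multiplier = φ(z)/(1−α) = 0.014453/0.005 = 2.891.
ES = 2.795% × 2.891 = 8.080%; on $300,000,000: $24,240,000.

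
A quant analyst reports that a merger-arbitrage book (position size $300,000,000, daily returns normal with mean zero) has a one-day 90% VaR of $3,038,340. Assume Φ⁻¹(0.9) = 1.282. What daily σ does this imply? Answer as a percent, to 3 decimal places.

VaR as a fraction: $3,038,340 / $300,000,000 = 1.013%.
σ = VaR / z = 1.013% / 1.282 = 0.790%.

0.790%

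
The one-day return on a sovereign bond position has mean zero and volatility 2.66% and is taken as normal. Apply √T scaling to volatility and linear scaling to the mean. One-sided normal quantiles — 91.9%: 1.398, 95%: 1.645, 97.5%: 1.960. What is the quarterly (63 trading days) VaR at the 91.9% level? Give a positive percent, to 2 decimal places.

σ_{63d} = 2.66% × √63 = 21.113%.
VaR = 1.398 × 21.113% = 29.516%.

29.52%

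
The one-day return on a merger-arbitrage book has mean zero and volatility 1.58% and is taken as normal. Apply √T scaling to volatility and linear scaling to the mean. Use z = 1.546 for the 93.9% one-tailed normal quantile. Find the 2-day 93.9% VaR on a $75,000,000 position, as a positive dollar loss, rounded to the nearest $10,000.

σ_{2d} = 1.58% × √2 = 2.234%.
VaR = 1.546 × 2.234% = 3.454%.
On $75,000,000: 0.03454 × $75,000,000 = $2,590,500.

$2,590,000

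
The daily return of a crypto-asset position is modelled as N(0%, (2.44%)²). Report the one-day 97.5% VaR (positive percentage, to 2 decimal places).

At 97.5% one-sided, z = 1.960.
VaR = z·σ = 1.960 × 2.44% = 4.782%.

4.78%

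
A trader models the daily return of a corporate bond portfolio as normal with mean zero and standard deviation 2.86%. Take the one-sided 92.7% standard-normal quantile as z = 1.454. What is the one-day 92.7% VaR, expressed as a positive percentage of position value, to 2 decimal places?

4.16%

VaR = z·σ = 1.454 × 2.86% = 4.158%.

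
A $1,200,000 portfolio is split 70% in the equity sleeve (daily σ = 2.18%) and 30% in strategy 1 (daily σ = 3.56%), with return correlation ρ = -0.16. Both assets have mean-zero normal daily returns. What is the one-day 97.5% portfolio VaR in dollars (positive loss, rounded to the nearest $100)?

$40,400

σ_p² = 0.7²·2.18² + 0.3²·3.56² + 2·-0.16·0.7·0.3·2.18·3.56 = 2.9478 (%²).
σ_p = √2.9478 = 1.717%.
At 97.5%, z = 1.960.
VaR = 1.960 × 1.717% = 3.365%; on $1,200,000 that is $40,380.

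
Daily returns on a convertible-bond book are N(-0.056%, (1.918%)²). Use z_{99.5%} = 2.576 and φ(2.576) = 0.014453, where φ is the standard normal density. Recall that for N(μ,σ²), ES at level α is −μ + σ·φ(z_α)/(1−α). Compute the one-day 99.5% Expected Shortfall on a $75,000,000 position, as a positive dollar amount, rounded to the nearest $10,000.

$4,200,000

Tail multiplier: φ(z)/(1−α) = 0.014453 / 0.005 = 2.891.
ES = −(-0.056%) + 1.918% × 2.891 = 5.601%.
On $75,000,000: 0.05601 × $75,000,000 = $4,200,750.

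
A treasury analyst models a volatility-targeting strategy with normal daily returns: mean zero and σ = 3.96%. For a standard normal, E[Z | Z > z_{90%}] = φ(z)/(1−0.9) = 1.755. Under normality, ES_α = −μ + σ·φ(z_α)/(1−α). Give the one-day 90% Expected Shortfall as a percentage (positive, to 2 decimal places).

ES = 3.96% × 1.755 = 6.950%.

6.95%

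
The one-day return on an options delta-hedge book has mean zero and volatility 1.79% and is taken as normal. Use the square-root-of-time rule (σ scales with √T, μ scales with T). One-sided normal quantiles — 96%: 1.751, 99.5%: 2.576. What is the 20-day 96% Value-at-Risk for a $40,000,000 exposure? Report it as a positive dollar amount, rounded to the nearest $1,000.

$5,607,000

σ_{20d} = 1.79% × √20 = 8.005%.
VaR = 1.751 × 8.005% = 14.017%.
On $40,000,000: 0.14017 × $40,000,000 = $5,606,800.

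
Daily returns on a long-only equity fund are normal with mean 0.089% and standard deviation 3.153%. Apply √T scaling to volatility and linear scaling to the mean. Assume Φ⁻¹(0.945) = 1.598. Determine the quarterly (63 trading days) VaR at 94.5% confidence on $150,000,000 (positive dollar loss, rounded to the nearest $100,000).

σ_{63d} = 3.153% × √63 = 25.026%; μ_{63d} = 63 × 0.089% = 5.607%.
VaR = −(5.607%) + 1.598 × 25.026% = 34.385%.
On $150,000,000: 0.34385 × $150,000,000 = $51,577,500.

$51,600,000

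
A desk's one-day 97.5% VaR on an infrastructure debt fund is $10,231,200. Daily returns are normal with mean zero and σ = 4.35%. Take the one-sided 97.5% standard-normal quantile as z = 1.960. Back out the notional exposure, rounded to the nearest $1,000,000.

VaR as a fraction of value: z·σ = 1.960 × 4.35% = 8.526%.
Position = $10,231,200 / 0.08526 = $120,000,000.

$120,000,000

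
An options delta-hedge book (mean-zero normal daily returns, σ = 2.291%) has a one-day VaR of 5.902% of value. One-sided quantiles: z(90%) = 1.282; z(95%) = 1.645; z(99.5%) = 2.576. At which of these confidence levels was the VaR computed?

Implied z = VaR/σ = 5.902 / 2.291 = 2.576.
This matches z(99.5%) = 2.576.

99.5%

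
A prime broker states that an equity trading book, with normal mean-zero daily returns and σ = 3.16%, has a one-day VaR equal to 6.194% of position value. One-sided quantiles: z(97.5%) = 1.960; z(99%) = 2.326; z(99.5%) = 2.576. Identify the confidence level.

Implied z = VaR/σ = 6.194 / 3.16 = 1.960.
This matches z(97.5%) = 1.960.

97.5%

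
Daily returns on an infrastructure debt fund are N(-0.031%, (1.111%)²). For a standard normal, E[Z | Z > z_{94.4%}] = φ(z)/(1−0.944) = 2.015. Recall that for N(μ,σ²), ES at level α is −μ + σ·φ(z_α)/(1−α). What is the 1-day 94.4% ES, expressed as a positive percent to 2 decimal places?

2.27%

ES = −(-0.031%) + 1.111% × 2.015 = 2.270%.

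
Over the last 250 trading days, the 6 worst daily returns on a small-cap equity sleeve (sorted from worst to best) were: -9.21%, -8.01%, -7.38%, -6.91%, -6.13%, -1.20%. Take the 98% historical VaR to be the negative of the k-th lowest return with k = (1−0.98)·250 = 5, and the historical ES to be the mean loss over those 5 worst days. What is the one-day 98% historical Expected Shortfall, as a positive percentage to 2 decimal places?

The 5 worst returns sum to -37.64%.
ES = −(-37.64%) / 5 = 7.528% ≈ 7.53%.

7.53%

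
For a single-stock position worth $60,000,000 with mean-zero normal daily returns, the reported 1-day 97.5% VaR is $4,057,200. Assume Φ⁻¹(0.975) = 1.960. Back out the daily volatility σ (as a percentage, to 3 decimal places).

VaR as a fraction: $4,057,200 / $60,000,000 = 6.762%.
σ = VaR / z = 6.762% / 1.960 = 3.450%.

3.450%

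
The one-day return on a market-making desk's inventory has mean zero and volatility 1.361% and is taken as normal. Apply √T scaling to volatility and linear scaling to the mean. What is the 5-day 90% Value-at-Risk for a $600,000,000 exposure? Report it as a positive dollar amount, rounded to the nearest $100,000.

$23,400,000

At 90%, z = 1.282.
σ_{5d} = 1.361% × √5 = 3.043%.
VaR = 1.282 × 3.043% = 3.901%.
On $600,000,000: 0.03901 × $600,000,000 = $23,406,000.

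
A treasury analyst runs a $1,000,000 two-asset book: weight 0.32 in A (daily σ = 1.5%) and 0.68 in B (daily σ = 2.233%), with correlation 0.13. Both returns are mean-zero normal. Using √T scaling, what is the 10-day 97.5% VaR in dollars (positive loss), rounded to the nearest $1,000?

$102,000

σ_p = √(0.32²·1.5² + 0.68²·2.233² + 2·0.13·0.32·0.68·1.5·2.233) = 1.651%.
σ_{10d} = 1.651% × √10 = 5.221%.
z(97.5%) = 1.960.
VaR = 1.960 × 5.221% = 10.233%; on $1,000,000 that is $102,330.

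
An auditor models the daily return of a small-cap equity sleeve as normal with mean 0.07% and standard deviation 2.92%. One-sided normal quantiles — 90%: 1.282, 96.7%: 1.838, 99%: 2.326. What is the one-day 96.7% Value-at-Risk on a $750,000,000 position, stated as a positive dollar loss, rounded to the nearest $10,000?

VaR = −μ + z·σ = −(0.07%) + 1.838 × 2.92% = 5.297%.
On $750,000,000: 0.05297 × $750,000,000 = $39,727,500.

$39,730,000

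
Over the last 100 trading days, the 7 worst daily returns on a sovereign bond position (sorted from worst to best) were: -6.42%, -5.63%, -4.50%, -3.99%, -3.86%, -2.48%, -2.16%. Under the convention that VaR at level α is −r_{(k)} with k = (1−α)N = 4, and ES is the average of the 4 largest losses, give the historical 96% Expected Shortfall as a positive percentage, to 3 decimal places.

The 4 worst returns sum to -20.54%.
ES = −(-20.54%) / 4 = 5.135%.

5.135%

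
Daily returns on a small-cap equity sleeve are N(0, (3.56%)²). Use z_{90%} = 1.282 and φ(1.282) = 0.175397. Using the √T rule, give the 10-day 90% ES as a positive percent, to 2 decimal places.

σ_{10d} = 3.56% × √10 = 11.258%.
ES multiplier = φ(z)/(1−α) = 0.175397/0.1 = 1.754.
ES = 11.258% × 1.754 = 19.747%.

19.75%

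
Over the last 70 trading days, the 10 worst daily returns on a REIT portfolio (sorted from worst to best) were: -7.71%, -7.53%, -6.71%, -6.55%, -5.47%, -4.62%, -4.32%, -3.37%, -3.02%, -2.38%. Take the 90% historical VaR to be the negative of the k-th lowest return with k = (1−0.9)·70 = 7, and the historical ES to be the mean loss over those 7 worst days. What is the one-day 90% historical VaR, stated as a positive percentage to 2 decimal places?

k = 7; the 7th lowest return is -4.32%, so VaR = 4.32%.

4.32%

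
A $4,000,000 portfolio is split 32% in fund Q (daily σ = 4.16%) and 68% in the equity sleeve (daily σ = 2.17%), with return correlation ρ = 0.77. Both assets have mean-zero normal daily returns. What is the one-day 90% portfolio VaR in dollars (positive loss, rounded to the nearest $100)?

σ_p² = 0.32²·4.16² + 0.68²·2.17² + 2·0.77·0.32·0.68·4.16·2.17 = 6.9745 (%²).
σ_p = √6.9745 = 2.641%.
At 90%, z = 1.282.
VaR = 1.282 × 2.641% = 3.386%; on $4,000,000 that is $135,440.

$135,400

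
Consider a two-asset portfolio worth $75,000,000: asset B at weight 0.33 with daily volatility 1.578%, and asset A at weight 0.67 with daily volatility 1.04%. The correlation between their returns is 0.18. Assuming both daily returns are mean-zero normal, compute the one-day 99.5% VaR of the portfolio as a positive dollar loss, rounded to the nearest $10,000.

$1,820,000

σ_p² = 0.33²·1.578² + 0.67²·1.04² + 2·0.18·0.33·0.67·1.578·1.04 = 0.8873 (%²).
σ_p = √0.8873 = 0.942%.
At 99.5%, z = 2.576.
VaR = 2.576 × 0.942% = 2.427%; on $75,000,000 that is $1,820,250.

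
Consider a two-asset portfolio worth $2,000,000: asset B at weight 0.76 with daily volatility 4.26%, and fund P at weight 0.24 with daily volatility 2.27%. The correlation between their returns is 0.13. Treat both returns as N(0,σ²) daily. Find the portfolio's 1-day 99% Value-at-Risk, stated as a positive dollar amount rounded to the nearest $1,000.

σ_p² = 0.76²·4.26² + 0.24²·2.27² + 2·0.13·0.76·0.24·4.26·2.27 = 11.2375 (%²).
σ_p = √11.2375 = 3.352%.
At 99%, z = 2.326.
VaR = 2.326 × 3.352% = 7.797%; on $2,000,000 that is $155,940.

$156,000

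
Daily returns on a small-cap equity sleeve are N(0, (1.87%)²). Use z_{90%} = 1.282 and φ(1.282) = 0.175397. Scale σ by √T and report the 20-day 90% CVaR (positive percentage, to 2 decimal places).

14.67%

σ_{20d} = 1.87% × √20 = 8.363%.
ES multiplier = φ(z)/(1−α) = 0.175397/0.1 = 1.754.
ES = 8.363% × 1.754 = 14.669%.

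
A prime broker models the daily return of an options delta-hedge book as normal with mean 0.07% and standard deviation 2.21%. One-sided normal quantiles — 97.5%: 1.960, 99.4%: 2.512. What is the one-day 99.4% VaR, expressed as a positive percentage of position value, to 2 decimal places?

5.48%

VaR = −μ + z·σ = −(0.07%) + 2.512 × 2.21% = 5.482%.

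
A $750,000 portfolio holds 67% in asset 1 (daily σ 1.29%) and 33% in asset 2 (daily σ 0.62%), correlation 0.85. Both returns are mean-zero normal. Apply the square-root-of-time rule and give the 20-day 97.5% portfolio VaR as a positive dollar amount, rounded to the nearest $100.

σ_p = √(0.67²·1.29² + 0.33²·0.62² + 2·0.85·0.67·0.33·1.29·0.62) = 1.044%.
σ_{20d} = 1.044% × √20 = 4.669%.
z(97.5%) = 1.960.
VaR = 1.960 × 4.669% = 9.151%; on $750,000 that is $68,632.

$68,600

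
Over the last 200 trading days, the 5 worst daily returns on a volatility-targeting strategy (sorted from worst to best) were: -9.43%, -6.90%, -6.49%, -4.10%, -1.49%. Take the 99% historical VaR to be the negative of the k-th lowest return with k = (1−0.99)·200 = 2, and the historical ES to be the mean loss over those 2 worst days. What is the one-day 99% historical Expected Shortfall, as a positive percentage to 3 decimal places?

8.165%

The 2 worst returns sum to -16.33%.
ES = −(-16.33%) / 2 = 8.165%.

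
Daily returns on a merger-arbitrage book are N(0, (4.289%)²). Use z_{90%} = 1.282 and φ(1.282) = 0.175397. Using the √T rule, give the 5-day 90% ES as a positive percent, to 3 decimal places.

16.821%

σ_{5d} = 4.289% × √5 = 9.590%.
ES multiplier = φ(z)/(1−α) = 0.175397/0.1 = 1.754.
ES = 9.590% × 1.754 = 16.821%.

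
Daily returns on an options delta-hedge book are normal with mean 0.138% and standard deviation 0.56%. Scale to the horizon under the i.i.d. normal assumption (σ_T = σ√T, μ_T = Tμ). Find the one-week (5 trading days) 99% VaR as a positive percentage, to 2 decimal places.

2.22%

At 99%, z = 2.326.
σ_{5d} = 0.56% × √5 = 1.252%; μ_{5d} = 5 × 0.138% = 0.690%.
VaR = −(0.690%) + 2.326 × 1.252% = 2.222%.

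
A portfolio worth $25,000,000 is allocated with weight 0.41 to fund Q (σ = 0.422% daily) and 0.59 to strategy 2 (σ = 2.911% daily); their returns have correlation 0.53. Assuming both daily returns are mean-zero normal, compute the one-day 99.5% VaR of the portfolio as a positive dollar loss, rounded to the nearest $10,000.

σ_p² = 0.41²·0.422² + 0.59²·2.911² + 2·0.53·0.41·0.59·0.422·2.911 = 3.2947 (%²).
σ_p = √3.2947 = 1.815%.
At 99.5%, z = 2.576.
VaR = 2.576 × 1.815% = 4.675%; on $25,000,000 that is $1,168,750.

$1,170,000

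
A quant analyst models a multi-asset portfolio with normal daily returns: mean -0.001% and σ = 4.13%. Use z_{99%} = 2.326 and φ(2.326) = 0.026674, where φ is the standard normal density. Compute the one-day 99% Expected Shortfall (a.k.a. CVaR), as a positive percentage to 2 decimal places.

11.02%

Tail multiplier: φ(z)/(1−α) = 0.026674 / 0.01 = 2.667.
ES = −(-0.001%) + 4.13% × 2.667 = 11.016%.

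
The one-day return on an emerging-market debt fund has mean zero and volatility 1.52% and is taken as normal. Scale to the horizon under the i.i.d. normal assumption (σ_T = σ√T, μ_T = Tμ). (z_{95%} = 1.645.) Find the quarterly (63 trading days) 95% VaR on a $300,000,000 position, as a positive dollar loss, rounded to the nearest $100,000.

σ_{63d} = 1.52% × √63 = 12.065%.
VaR = 1.645 × 12.065% = 19.847%.
On $300,000,000: 0.19847 × $300,000,000 = $59,541,000.

$59,500,000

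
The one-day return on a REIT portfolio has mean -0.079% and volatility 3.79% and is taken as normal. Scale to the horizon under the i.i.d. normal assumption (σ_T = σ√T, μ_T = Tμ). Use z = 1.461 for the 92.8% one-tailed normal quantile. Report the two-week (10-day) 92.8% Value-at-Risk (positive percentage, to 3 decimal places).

18.300%

σ_{10d} = 3.79% × √10 = 11.985%; μ_{10d} = 10 × -0.079% = -0.790%.
VaR = −(-0.790%) + 1.461 × 11.985% = 18.300%.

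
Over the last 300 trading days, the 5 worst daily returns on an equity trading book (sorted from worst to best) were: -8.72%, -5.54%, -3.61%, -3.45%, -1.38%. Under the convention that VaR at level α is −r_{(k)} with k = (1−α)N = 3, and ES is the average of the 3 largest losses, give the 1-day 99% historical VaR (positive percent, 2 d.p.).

3.61%

k = 3; the 3rd lowest return is -3.61%, so VaR = 3.61%.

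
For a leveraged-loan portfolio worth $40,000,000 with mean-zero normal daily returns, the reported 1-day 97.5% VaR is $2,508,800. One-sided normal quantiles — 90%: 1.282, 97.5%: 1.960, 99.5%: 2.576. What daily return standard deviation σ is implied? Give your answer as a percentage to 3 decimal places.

VaR as a fraction: $2,508,800 / $40,000,000 = 6.272%.
σ = VaR / z = 6.272% / 1.960 = 3.200%.

3.200%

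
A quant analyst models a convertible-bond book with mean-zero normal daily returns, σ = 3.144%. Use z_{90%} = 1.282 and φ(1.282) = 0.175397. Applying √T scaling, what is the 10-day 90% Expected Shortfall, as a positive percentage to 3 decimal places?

σ_{10d} = 3.144% × √10 = 9.942%.
ES multiplier = φ(z)/(1−α) = 0.175397/0.1 = 1.754.
ES = 9.942% × 1.754 = 17.438%.

17.438%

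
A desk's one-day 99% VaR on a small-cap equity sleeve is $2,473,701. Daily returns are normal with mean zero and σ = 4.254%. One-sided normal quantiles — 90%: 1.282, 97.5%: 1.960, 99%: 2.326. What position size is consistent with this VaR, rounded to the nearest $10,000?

VaR as a fraction of value: z·σ = 2.326 × 4.254% = 9.8948%.
Position = $2,473,701 / 0.098948 = $25,000,000.

$25,000,000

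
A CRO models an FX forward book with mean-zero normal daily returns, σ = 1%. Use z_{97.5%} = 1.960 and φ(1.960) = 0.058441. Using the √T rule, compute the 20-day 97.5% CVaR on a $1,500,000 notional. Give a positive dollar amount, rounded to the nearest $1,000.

σ_{20d} = 1% × √20 = 4.472%.
ES multiplier = φ(z)/(1−α) = 0.058441/0.025 = 2.338.
ES = 4.472% × 2.338 = 10.456%; on $1,500,000: $156,840.

$157,000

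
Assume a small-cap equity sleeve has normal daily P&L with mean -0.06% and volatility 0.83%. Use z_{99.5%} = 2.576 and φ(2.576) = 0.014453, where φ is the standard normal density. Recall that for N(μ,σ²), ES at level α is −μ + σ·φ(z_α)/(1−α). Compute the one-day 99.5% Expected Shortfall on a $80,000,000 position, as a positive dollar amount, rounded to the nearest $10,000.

$1,970,000

Tail multiplier: φ(z)/(1−α) = 0.014453 / 0.005 = 2.891.
ES = −(-0.06%) + 0.83% × 2.891 = 2.460%.
On $80,000,000: 0.02460 × $80,000,000 = $1,968,000.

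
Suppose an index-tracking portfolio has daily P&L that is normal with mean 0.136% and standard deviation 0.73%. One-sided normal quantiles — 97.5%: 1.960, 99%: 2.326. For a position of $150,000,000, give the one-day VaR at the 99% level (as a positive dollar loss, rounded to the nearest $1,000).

VaR = −μ + z·σ = −(0.136%) + 2.326 × 0.73% = 1.562%.
On $150,000,000: 0.01562 × $150,000,000 = $2,343,000.

$2,343,000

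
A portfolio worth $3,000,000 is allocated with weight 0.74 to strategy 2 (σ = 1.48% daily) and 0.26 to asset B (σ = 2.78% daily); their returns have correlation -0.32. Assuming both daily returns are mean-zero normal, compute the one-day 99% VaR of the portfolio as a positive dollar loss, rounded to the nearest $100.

$76,900

σ_p² = 0.74²·1.48² + 0.26²·2.78² + 2·-0.32·0.74·0.26·1.48·2.78 = 1.2153 (%²).
σ_p = √1.2153 = 1.102%.
At 99%, z = 2.326.
VaR = 2.326 × 1.102% = 2.563%; on $3,000,000 that is $76,890.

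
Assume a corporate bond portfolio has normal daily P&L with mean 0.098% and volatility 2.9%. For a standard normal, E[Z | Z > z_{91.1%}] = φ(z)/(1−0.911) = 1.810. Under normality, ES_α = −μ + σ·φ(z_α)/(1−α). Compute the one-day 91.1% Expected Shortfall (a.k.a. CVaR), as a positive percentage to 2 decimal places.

ES = −(0.098%) + 2.9% × 1.810 = 5.151%.

5.15%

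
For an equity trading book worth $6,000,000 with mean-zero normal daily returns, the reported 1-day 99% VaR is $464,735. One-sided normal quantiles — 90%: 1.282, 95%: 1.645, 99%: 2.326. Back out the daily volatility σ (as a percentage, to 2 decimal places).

VaR as a fraction: $464,735 / $6,000,000 = 7.746%.
σ = VaR / z = 7.746% / 2.326 = 3.330%.

3.33%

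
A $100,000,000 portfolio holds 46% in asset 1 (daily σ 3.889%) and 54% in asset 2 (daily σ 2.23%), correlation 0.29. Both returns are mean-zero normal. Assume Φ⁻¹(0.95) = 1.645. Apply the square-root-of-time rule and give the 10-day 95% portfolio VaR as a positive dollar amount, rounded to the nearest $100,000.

σ_p = √(0.46²·3.889² + 0.54²·2.23² + 2·0.29·0.46·0.54·3.889·2.23) = 2.429%.
σ_{10d} = 2.429% × √10 = 7.681%.
VaR = 1.645 × 7.681% = 12.635%; on $100,000,000 that is $12,635,000.

$12,600,000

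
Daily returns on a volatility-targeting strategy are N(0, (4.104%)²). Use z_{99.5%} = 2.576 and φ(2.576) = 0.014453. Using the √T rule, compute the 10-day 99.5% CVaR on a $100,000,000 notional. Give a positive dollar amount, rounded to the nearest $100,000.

$37,500,000

σ_{10d} = 4.104% × √10 = 12.978%.
ES multiplier = φ(z)/(1−α) = 0.014453/0.005 = 2.891.
ES = 12.978% × 2.891 = 37.519%; on $100,000,000: $37,519,000.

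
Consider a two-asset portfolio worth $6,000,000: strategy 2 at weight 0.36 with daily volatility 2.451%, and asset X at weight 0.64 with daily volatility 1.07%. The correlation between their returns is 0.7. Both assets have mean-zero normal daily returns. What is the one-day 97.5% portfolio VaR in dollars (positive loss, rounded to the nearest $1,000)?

$170,000

σ_p² = 0.36²·2.451² + 0.64²·1.07² + 2·0.7·0.36·0.64·2.451·1.07 = 2.0934 (%²).
σ_p = √2.0934 = 1.447%.
At 97.5%, z = 1.960.
VaR = 1.960 × 1.447% = 2.836%; on $6,000,000 that is $170,160.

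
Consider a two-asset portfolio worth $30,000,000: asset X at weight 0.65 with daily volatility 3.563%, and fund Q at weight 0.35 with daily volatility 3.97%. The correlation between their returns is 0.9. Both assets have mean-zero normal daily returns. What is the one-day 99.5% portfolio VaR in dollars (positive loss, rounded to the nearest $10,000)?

σ_p² = 0.65²·3.563² + 0.35²·3.97² + 2·0.9·0.65·0.35·3.563·3.97 = 13.0868 (%²).
σ_p = √13.0868 = 3.618%.
At 99.5%, z = 2.576.
VaR = 2.576 × 3.618% = 9.320%; on $30,000,000 that is $2,796,000.

$2,800,000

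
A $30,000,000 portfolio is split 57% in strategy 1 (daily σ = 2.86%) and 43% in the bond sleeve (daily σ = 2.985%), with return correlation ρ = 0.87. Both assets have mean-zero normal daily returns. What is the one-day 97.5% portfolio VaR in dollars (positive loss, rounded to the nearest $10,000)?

σ_p² = 0.57²·2.86² + 0.43²·2.985² + 2·0.87·0.57·0.43·2.86·2.985 = 7.9459 (%²).
σ_p = √7.9459 = 2.819%.
At 97.5%, z = 1.960.
VaR = 1.960 × 2.819% = 5.525%; on $30,000,000 that is $1,657,500.

$1,660,000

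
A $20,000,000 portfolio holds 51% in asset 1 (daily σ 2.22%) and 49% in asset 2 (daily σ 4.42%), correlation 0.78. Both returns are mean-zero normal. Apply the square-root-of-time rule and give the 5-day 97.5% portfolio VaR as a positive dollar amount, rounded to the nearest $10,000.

$2,740,000

σ_p = √(0.51²·2.22² + 0.49²·4.42² + 2·0.78·0.51·0.49·2.22·4.42) = 3.130%.
σ_{5d} = 3.130% × √5 = 6.999%.
z(97.5%) = 1.960.
VaR = 1.960 × 6.999% = 13.718%; on $20,000,000 that is $2,743,600.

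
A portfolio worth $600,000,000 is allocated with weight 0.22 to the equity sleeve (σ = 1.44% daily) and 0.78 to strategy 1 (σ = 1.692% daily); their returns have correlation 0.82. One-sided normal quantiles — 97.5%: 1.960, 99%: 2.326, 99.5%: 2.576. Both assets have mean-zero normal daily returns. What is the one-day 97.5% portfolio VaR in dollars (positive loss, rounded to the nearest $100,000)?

$18,700,000

σ_p² = 0.22²·1.44² + 0.78²·1.692² + 2·0.82·0.22·0.78·1.44·1.692 = 2.5278 (%²).
σ_p = √2.5278 = 1.590%.
VaR = 1.960 × 1.590% = 3.116%; on $600,000,000 that is $18,696,000.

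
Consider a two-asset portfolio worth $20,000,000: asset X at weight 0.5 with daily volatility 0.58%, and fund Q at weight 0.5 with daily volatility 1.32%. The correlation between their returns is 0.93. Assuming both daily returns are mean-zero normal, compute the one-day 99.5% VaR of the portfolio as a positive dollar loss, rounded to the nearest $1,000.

$482,000

σ_p² = 0.5²·0.58² + 0.5²·1.32² + 2·0.93·0.5·0.5·0.58·1.32 = 0.8757 (%²).
σ_p = √0.8757 = 0.936%.
At 99.5%, z = 2.576.
VaR = 2.576 × 0.936% = 2.411%; on $20,000,000 that is $482,200.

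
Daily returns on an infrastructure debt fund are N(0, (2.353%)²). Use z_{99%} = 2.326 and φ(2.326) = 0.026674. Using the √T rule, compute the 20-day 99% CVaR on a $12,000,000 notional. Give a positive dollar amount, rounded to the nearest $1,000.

σ_{20d} = 2.353% × √20 = 10.523%.
ES multiplier = φ(z)/(1−α) = 0.026674/0.01 = 2.667.
ES = 10.523% × 2.667 = 28.065%; on $12,000,000: $3,367,800.

$3,368,000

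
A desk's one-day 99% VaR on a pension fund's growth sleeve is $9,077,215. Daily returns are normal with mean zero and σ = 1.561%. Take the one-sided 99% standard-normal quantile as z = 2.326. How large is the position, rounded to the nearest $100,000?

VaR as a fraction of value: z·σ = 2.326 × 1.561% = 3.63089%.
Position = $9,077,215 / 0.0363089 = $250,000,000.

$250,000,000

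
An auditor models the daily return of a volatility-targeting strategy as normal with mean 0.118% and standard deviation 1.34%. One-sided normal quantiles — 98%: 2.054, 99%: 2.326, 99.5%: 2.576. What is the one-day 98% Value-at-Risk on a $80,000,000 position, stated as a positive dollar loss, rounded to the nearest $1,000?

VaR = −μ + z·σ = −(0.118%) + 2.054 × 1.34% = 2.634%.
On $80,000,000: 0.02634 × $80,000,000 = $2,107,200.

$2,107,000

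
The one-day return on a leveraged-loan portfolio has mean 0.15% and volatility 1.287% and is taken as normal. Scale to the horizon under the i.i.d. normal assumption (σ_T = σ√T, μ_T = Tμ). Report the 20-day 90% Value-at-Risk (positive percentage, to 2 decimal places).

At 90%, z = 1.282.
σ_{20d} = 1.287% × √20 = 5.756%; μ_{20d} = 20 × 0.15% = 3.000%.
VaR = −(3.000%) + 1.282 × 5.756% = 4.379%.

4.38%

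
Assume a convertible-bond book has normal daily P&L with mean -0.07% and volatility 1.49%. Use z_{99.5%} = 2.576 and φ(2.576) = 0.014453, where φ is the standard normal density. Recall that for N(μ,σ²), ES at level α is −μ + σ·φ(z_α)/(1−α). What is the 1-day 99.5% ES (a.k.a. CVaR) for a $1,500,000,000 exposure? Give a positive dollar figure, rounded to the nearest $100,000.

Tail multiplier: φ(z)/(1−α) = 0.014453 / 0.005 = 2.891.
ES = −(-0.07%) + 1.49% × 2.891 = 4.378%.
On $1,500,000,000: 0.04378 × $1,500,000,000 = $65,670,000.

$65,700,000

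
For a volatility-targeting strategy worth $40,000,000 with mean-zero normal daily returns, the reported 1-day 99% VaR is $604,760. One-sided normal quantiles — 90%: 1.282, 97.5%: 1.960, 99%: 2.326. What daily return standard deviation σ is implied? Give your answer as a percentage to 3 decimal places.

VaR as a fraction: $604,760 / $40,000,000 = 1.512%.
σ = VaR / z = 1.512% / 2.326 = 0.650%.

0.650%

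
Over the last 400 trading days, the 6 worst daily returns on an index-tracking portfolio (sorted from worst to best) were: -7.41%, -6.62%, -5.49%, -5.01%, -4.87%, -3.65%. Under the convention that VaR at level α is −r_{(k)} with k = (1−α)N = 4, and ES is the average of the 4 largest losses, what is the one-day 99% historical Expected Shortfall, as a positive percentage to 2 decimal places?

6.13%

The 4 worst returns sum to -24.53%.
ES = −(-24.53%) / 4 = 6.1325% ≈ 6.13%.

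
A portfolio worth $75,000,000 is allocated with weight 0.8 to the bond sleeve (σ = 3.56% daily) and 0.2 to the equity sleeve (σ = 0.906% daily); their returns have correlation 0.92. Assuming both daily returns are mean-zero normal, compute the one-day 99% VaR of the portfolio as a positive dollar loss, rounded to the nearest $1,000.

$5,261,000

σ_p² = 0.8²·3.56² + 0.2²·0.906² + 2·0.92·0.8·0.2·3.56·0.906 = 9.0935 (%²).
σ_p = √9.0935 = 3.016%.
At 99%, z = 2.326.
VaR = 2.326 × 3.016% = 7.015%; on $75,000,000 that is $5,261,250.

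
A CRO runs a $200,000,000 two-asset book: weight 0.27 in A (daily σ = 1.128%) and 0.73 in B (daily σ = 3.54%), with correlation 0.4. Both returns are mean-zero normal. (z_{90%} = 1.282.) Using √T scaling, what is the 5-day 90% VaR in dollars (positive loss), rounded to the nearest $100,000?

$15,600,000

σ_p = √(0.27²·1.128² + 0.73²·3.54² + 2·0.4·0.27·0.73·1.128·3.54) = 2.720%.
σ_{5d} = 2.720% × √5 = 6.082%.
VaR = 1.282 × 6.082% = 7.797%; on $200,000,000 that is $15,594,000.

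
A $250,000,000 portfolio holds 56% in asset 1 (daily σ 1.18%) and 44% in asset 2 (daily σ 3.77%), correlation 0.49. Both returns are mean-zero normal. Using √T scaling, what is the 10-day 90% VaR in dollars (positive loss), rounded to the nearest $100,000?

$20,900,000

σ_p = √(0.56²·1.18² + 0.44²·3.77² + 2·0.49·0.56·0.44·1.18·3.77) = 2.065%.
σ_{10d} = 2.065% × √10 = 6.530%.
z(90%) = 1.282.
VaR = 1.282 × 6.530% = 8.371%; on $250,000,000 that is $20,927,500.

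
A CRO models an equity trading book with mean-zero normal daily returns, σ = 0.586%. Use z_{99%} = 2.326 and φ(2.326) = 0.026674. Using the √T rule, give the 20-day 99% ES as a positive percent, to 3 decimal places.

6.990%

σ_{20d} = 0.586% × √20 = 2.621%.
ES multiplier = φ(z)/(1−α) = 0.026674/0.01 = 2.667.
ES = 2.621% × 2.667 = 6.990%.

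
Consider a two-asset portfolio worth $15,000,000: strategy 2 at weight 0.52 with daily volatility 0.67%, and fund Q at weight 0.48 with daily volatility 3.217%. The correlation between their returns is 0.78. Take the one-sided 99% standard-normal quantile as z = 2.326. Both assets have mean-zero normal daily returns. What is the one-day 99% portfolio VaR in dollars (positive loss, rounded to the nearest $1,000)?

$638,000

σ_p² = 0.52²·0.67² + 0.48²·3.217² + 2·0.78·0.52·0.48·0.67·3.217 = 3.3451 (%²).
σ_p = √3.3451 = 1.829%.
VaR = 2.326 × 1.829% = 4.254%; on $15,000,000 that is $638,100.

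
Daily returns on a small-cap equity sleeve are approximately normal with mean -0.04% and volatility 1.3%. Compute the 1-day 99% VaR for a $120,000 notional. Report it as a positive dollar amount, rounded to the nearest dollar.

$3,677

At 99% one-sided, z = 2.326.
VaR = −μ + z·σ = −(-0.04%) + 2.326 × 1.3% = 3.064%.
On $120,000: 0.03064 × $120,000 = $3,677.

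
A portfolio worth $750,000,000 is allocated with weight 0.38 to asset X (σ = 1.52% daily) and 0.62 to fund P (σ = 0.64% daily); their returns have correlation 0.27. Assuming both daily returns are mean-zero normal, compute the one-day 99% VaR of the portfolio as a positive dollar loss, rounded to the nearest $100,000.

σ_p² = 0.38²·1.52² + 0.62²·0.64² + 2·0.27·0.38·0.62·1.52·0.64 = 0.6148 (%²).
σ_p = √0.6148 = 0.784%.
At 99%, z = 2.326.
VaR = 2.326 × 0.784% = 1.824%; on $750,000,000 that is $13,680,000.

$13,700,000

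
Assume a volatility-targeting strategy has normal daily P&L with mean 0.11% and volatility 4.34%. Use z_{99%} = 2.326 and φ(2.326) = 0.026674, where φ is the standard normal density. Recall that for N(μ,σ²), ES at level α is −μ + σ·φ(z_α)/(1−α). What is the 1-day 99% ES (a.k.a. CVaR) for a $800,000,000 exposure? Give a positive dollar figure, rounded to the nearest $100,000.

$91,700,000

Tail multiplier: φ(z)/(1−α) = 0.026674 / 0.01 = 2.667.
ES = −(0.11%) + 4.34% × 2.667 = 11.465%.
On $800,000,000: 0.11465 × $800,000,000 = $91,720,000.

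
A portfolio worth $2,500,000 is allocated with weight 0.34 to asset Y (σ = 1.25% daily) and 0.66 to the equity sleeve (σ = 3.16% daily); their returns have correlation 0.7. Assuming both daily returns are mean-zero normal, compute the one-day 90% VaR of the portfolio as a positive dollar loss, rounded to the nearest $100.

$77,000

σ_p² = 0.34²·1.25² + 0.66²·3.16² + 2·0.7·0.34·0.66·1.25·3.16 = 5.7713 (%²).
σ_p = √5.7713 = 2.402%.
At 90%, z = 1.282.
VaR = 1.282 × 2.402% = 3.079%; on $2,500,000 that is $76,975.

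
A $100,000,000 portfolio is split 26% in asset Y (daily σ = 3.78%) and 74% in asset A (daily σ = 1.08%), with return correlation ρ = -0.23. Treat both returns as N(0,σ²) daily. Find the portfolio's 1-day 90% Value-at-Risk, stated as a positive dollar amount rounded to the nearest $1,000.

σ_p² = 0.26²·3.78² + 0.74²·1.08² + 2·-0.23·0.26·0.74·3.78·1.08 = 1.2433 (%²).
σ_p = √1.2433 = 1.115%.
At 90%, z = 1.282.
VaR = 1.282 × 1.115% = 1.429%; on $100,000,000 that is $1,429,000.

$1,429,000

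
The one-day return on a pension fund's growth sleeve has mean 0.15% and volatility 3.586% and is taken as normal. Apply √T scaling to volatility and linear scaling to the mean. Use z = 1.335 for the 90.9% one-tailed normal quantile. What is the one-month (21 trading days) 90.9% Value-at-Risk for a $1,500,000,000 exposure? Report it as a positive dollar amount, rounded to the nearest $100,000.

$281,800,000

σ_{21d} = 3.586% × √21 = 16.433%; μ_{21d} = 21 × 0.15% = 3.150%.
VaR = −(3.150%) + 1.335 × 16.433% = 18.788%.
On $1,500,000,000: 0.18788 × $1,500,000,000 = $281,820,000.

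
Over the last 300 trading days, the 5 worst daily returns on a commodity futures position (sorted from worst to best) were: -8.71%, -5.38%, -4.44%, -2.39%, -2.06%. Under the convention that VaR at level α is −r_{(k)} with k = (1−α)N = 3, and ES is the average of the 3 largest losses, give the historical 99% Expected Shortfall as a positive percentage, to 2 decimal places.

The 3 worst returns sum to -18.53%.
ES = −(-18.53%) / 3 = 6.1766…% ≈ 6.18%.

6.18%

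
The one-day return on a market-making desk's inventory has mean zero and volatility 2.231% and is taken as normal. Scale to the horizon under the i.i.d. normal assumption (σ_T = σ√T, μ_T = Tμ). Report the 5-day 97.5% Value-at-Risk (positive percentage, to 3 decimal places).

9.778%

At 97.5%, z = 1.960.
σ_{5d} = 2.231% × √5 = 4.989%.
VaR = 1.960 × 4.989% = 9.778%.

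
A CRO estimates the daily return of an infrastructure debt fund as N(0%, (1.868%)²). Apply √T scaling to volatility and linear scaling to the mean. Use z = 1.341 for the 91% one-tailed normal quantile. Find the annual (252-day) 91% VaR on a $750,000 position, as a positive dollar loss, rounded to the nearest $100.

$298,200

σ_{252d} = 1.868% × √252 = 29.654%.
VaR = 1.341 × 29.654% = 39.766%.
On $750,000: 0.39766 × $750,000 = $298,245.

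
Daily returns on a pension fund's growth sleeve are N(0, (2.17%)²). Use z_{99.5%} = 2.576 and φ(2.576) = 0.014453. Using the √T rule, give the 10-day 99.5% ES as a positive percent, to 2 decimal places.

19.84%

σ_{10d} = 2.17% × √10 = 6.862%.
ES multiplier = φ(z)/(1−α) = 0.014453/0.005 = 2.891.
ES = 6.862% × 2.891 = 19.838%.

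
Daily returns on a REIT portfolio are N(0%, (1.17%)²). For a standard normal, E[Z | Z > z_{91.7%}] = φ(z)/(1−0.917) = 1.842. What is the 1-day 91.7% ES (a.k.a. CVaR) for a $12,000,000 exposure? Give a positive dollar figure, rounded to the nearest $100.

$258,600

ES = 1.17% × 1.842 = 2.155%.
On $12,000,000: 0.02155 × $12,000,000 = $258,600.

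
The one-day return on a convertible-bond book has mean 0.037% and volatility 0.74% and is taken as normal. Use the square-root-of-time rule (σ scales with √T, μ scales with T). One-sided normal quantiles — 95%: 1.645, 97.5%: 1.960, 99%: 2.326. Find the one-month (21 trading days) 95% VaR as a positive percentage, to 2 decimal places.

σ_{21d} = 0.74% × √21 = 3.391%; μ_{21d} = 21 × 0.037% = 0.777%.
VaR = −(0.777%) + 1.645 × 3.391% = 4.801%.

4.80%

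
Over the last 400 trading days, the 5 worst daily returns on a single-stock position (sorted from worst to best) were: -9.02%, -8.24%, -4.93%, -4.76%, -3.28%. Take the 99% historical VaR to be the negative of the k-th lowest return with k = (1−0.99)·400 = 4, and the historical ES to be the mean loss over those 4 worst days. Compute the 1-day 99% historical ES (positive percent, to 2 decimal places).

The 4 worst returns sum to -26.95%.
ES = −(-26.95%) / 4 = 6.7375% ≈ 6.74%.

6.74%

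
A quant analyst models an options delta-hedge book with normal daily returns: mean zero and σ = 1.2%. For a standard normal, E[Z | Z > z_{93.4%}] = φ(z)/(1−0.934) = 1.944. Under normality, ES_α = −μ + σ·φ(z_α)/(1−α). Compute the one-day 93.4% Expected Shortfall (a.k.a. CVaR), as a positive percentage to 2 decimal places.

2.33%

ES = 1.2% × 1.944 = 2.333%.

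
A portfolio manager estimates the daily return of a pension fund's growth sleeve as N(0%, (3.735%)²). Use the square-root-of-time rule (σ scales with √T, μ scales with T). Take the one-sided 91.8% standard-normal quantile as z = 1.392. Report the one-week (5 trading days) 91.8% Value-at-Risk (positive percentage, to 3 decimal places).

11.626%

σ_{5d} = 3.735% × √5 = 8.352%.
VaR = 1.392 × 8.352% = 11.626%.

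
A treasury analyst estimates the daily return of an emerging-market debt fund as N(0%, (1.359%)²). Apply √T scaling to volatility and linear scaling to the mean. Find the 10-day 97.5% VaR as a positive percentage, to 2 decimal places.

8.42%

At 97.5%, z = 1.960.
σ_{10d} = 1.359% × √10 = 4.298%.
VaR = 1.960 × 4.298% = 8.424%.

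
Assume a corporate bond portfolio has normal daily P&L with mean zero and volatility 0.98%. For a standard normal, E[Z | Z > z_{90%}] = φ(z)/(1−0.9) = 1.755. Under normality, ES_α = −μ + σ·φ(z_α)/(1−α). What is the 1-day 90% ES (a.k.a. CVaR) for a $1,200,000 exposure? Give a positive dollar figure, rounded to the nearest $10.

ES = 0.98% × 1.755 = 1.720%.
On $1,200,000: 0.01720 × $1,200,000 = $20,640.

$20,640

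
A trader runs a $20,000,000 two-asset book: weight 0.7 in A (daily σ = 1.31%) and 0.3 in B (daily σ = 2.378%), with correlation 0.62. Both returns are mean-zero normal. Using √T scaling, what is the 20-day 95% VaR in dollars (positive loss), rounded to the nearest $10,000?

$2,160,000

σ_p = √(0.7²·1.31² + 0.3²·2.378² + 2·0.62·0.7·0.3·1.31·2.378) = 1.470%.
σ_{20d} = 1.470% × √20 = 6.574%.
z(95%) = 1.645.
VaR = 1.645 × 6.574% = 10.814%; on $20,000,000 that is $2,162,800.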